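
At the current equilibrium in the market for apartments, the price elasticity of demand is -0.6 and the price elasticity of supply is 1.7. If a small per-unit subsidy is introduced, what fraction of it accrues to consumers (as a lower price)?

For a small subsidy around the equilibrium, the benefit split depends on the relative slopes, which at a point are proportional to the elasticities.
Buyer share = εs/(εs + |εd|) = 1.7/(1.7 + 0.6) = 17/23; seller share = |εd|/(εs + |εd|) = 6/23.

Consumer share = 17/23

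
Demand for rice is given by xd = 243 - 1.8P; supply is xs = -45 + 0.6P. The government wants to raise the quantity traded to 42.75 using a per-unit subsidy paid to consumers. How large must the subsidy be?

Required subsidy s = 35 per unit

At x = 42.75, invert demand for the buyer price: Pb = (243 − 42.75)/1.8 = 111.25; invert supply for the seller price: Ps = (42.75 − (-45))/0.6 = 146.25.
The subsidy must fill the gap: s = Ps − Pb = 146.25 − 111.25 = 35.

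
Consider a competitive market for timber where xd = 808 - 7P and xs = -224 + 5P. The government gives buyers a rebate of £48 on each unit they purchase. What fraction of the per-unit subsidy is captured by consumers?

Consumer share = 5/12

Pre-subsidy: 808 - 7P = -224 + 5P gives P* = 86, x* = 206.
With the rebate, buyers effectively pay Pb = Ps − 48, where Ps is the price sellers receive.
Demand in terms of Ps becomes xd = 808 − 7(Ps − 48) = 1144 - 7Ps. Setting this equal to supply: 1144 - 7Ps = -224 + 5Ps, so Ps = 114.
Buyers pay Pb = 114 − 48 = 66; x' = -224 + 5·114 = 346.
Buyers' price falls by P* − Pb = 86 − 66 = 20; sellers' price rises by Ps − P* = 114 − 86 = 28.
So consumers capture 20/48 = 5/12 of each unit of subsidy.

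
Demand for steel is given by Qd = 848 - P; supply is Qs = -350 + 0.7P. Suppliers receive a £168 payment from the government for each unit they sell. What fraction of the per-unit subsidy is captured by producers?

Pre-subsidy: 848 - P = -350 + 0.7P gives P* = 11980/17, Q* = 2436/17.
With the subsidy, sellers receive Ps = Pb + 168 for each unit, where Pb is the price buyers pay.
Supply in terms of Pb becomes Qs = -350 + 0.7(Pb + 168) = -232.4 + 0.7Pb. Setting this equal to demand: 848 - Pb = -232.4 + 0.7Pb, so Pb = 10804/17.
Sellers receive Ps = 10804/17 + 168 = 13660/17; Q' = 848 − 1·(10804/17) = 3612/17.
Buyers' price falls by P* − Pb = 11980/17 − 10804/17 = 1176/17; sellers' price rises by Ps − P* = 13660/17 − 11980/17 = 1680/17.
So producers capture (1680/17)/168 = 10/17 of each unit of subsidy.

Producer share = 10/17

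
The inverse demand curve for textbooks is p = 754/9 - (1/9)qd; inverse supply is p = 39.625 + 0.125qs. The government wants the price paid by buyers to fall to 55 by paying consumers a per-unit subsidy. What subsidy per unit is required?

Required subsidy s = 17 per unit

At a buyer price of 55, quantity demanded is 754 − 9·55 = 259.
Sellers supply 259 only when they receive ps = 39.625 + 0.125·259 = 72.
s = ps − pb = 72 − 55 = 17.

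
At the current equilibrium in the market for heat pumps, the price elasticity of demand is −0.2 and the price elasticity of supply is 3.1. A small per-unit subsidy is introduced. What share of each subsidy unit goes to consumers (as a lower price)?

For a small subsidy around the equilibrium, the benefit split depends on the relative slopes, which at a point are proportional to the elasticities.
Buyer share = εs/(εs + |εd|) = 3.1/(3.1 + 0.2) = 31/33; seller share = |εd|/(εs + |εd|) = 2/33.

Consumer share = 31/33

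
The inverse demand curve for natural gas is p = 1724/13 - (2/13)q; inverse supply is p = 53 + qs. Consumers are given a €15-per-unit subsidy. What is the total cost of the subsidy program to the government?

Government cost = €1230

Pre-subsidy: 1724/13 - (2/13)q = 53 + q gives q* = 69 and p* = 122.
With the rebate, buyers effectively pay pb = ps − 15, where ps is the price sellers receive.
On the curves, pb = 1724/13 - (2/13)q and ps = 53 + q; the wedge ps − pb = 15 gives 53 + q − (1724/13 - (2/13)q) = 15, so q' = 82.
Then pb = 1724/13 − (2/13)·82 = 120 and ps = 53 + 1·82 = 135.
Government outlay = subsidy × quantity = 15 × 82 = 1230.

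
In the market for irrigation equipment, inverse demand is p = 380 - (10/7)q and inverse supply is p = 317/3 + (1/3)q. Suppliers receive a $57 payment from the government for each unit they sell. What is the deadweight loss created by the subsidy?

Deadweight loss = 68229/74

Pre-subsidy: 380 - (10/7)q = 317/3 + (1/3)q gives q* = 5761/37 and p* = 5830/37.
With the subsidy, sellers receive ps = pb + 57 for each unit, where pb is the price buyers pay.
On the curves, pb = 380 - (10/7)q and ps = 317/3 + (1/3)q; the wedge ps − pb = 57 gives 317/3 + (1/3)q − (380 - (10/7)q) = 57, so q' = 6958/37.
Then pb = 380 − (10/7)·(6958/37) = 4120/37 and ps = 317/3 + (1/3)·(6958/37) = 6229/37.
The subsidy expands output by 6958/37 − 5761/37 = 1197/37 past the efficient level; on those units the gap between marginal cost and willingness to pay runs from 0 up to 57.
DWL = ½ × 57 × 1197/37 = 68229/74.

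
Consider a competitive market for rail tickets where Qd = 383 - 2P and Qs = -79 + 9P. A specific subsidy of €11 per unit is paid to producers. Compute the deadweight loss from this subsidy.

Deadweight loss = €99

Pre-subsidy: 383 - 2P = -79 + 9P gives P* = 42, Q* = 299.
With the subsidy, sellers receive Ps = Pb + 11 for each unit, where Pb is the price buyers pay.
Supply in terms of Pb becomes Qs = -79 + 9(Pb + 11) = 20 + 9Pb. Setting this equal to demand: 383 - 2Pb = 20 + 9Pb, so Pb = 33.
Sellers receive Ps = 33 + 11 = 44; Q' = 383 − 2·33 = 317.
The subsidy expands output by 317 − 299 = 18 past the efficient level; on those units the gap between marginal cost and willingness to pay runs from 0 up to 11.
DWL = ½ × 11 × 18 = 99.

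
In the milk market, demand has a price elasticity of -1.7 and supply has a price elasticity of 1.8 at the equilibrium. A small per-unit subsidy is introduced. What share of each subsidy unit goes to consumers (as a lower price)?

For a small subsidy around the equilibrium, the benefit split depends on the relative slopes, which at a point are proportional to the elasticities.
Buyer share = εs/(εs + |εd|) = 1.8/(1.8 + 1.7) = 18/35; seller share = |εd|/(εs + |εd|) = 17/35.

Consumer share = 18/35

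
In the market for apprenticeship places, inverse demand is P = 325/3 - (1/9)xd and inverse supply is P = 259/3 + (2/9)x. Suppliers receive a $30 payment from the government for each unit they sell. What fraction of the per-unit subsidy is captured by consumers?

Consumer share = 1/3

Pre-subsidy: 325/3 - (1/9)x = 259/3 + (2/9)x gives x* = 66 and P* = 101.
With the subsidy, sellers receive Ps = Pb + 30 for each unit, where Pb is the price buyers pay.
On the curves, Pb = 325/3 - (1/9)x and Ps = 259/3 + (2/9)x; the wedge Ps − Pb = 30 gives 259/3 + (2/9)x − (325/3 - (1/9)x) = 30, so x' = 156.
Then Pb = 325/3 − (1/9)·156 = 91 and Ps = 259/3 + (2/9)·156 = 121.
Buyers' price falls by P* − Pb = 101 − 91 = 10; sellers' price rises by Ps − P* = 121 − 101 = 20.
So consumers capture 10/30 = 1/3 of each unit of subsidy.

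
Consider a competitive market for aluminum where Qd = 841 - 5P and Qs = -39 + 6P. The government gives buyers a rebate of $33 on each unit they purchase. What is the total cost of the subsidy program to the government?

Pre-subsidy: 841 - 5P = -39 + 6P gives P* = 80, Q* = 441.
With the rebate, buyers effectively pay Pb = Ps − 33, where Ps is the price sellers receive.
Demand in terms of Ps becomes Qd = 841 − 5(Ps − 33) = 1006 - 5Ps. Setting this equal to supply: 1006 - 5Ps = -39 + 6Ps, so Ps = 95.
Buyers pay Pb = 95 − 33 = 62; Q' = -39 + 6·95 = 531.
Government outlay = subsidy × quantity = 33 × 531 = 17523.

Government cost = $17523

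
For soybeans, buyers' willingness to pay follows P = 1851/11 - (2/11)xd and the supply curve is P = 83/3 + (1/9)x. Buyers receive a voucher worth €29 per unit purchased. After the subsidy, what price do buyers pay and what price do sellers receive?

Pre-subsidy: 1851/11 - (2/11)x = 83/3 + (1/9)x gives x* = 480 and P* = 81.
With the rebate, buyers effectively pay Pb = Ps − 29, where Ps is the price sellers receive.
On the curves, Pb = 1851/11 - (2/11)x and Ps = 83/3 + (1/9)x; the wedge Ps − Pb = 29 gives 83/3 + (1/9)x − (1851/11 - (2/11)x) = 29, so x' = 579.
Then Pb = 1851/11 − (2/11)·579 = 63 and Ps = 83/3 + (1/9)·579 = 92.

Buyers pay €63; sellers receive €92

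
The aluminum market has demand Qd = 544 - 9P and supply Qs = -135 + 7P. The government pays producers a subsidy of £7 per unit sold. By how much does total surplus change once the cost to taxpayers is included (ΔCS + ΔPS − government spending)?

Net change in total surplus = -£96.46875

Pre-subsidy: 544 - 9P = -135 + 7P gives P* = 42.4375, Q* = 162.0625.
With the subsidy, sellers receive Ps = Pb + 7 for each unit, where Pb is the price buyers pay.
Supply in terms of Pb becomes Qs = -135 + 7(Pb + 7) = -86 + 7Pb. Setting this equal to demand: 544 - 9Pb = -86 + 7Pb, so Pb = 39.375.
Sellers receive Ps = 39.375 + 7 = 46.375; Q' = 544 − 9·39.375 = 189.625.
ΔCS = ½(162.0625 + 189.625)(42.4375 − 39.375) = 538.521484375; ΔPS = ½(162.0625 + 189.625)(46.375 − 42.4375) = 692.384765625.
Government spending = 7 × 189.625 = 1327.375.
Net change = 538.521484375 + 692.384765625 − 1327.375 = -96.46875. The loss equals the DWL triangle ½·7·27.5625.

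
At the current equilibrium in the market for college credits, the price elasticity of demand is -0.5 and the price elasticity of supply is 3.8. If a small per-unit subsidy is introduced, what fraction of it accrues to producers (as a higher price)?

Producer share = 5/43

For a small subsidy around the equilibrium, the benefit split depends on the relative slopes, which at a point are proportional to the elasticities.
Buyer share = εs/(εs + |εd|) = 3.8/(3.8 + 0.5) = 38/43; seller share = |εd|/(εs + |εd|) = 5/43.
So producers capture 5/43 of the subsidy.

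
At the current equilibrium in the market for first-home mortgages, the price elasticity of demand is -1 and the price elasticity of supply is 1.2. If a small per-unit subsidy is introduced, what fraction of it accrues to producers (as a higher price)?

Producer share = 5/11

For a small subsidy around the equilibrium, the benefit split depends on the relative slopes, which at a point are proportional to the elasticities.
Buyer share = εs/(εs + |εd|) = 1.2/(1.2 + 1) = 6/11; seller share = |εd|/(εs + |εd|) = 5/11.
So producers capture 5/11 of the subsidy.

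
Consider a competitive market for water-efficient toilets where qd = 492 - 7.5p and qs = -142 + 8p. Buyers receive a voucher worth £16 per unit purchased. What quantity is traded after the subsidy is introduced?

q' = 7662/31

Pre-subsidy: 492 - 7.5p = -142 + 8p gives p* = 1268/31, q* = 5742/31.
With the rebate, buyers effectively pay pb = ps − 16, where ps is the price sellers receive.
Demand in terms of ps becomes qd = 492 − 7.5(ps − 16) = 612 - 7.5ps. Setting this equal to supply: 612 - 7.5ps = -142 + 8ps, so ps = 1508/31.
Buyers pay pb = 1508/31 − 16 = 1012/31; q' = -142 + 8·(1508/31) = 7662/31.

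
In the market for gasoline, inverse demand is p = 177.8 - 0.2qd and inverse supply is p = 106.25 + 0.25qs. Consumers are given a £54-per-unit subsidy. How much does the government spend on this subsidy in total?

Pre-subsidy: 177.8 - 0.2q = 106.25 + 0.25q gives q* = 159 and p* = 146.
With the rebate, buyers effectively pay pb = ps − 54, where ps is the price sellers receive.
On the curves, pb = 177.8 - 0.2q and ps = 106.25 + 0.25q; the wedge ps − pb = 54 gives 106.25 + 0.25q − (177.8 - 0.2q) = 54, so q' = 279.
Then pb = 177.8 − 0.2·279 = 122 and ps = 106.25 + 0.25·279 = 176.
Government outlay = subsidy × quantity = 54 × 279 = 15066.

Government cost = £15066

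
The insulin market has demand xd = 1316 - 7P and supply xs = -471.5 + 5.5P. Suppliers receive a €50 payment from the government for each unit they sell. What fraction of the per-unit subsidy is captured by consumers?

Consumer share = 0.44

Pre-subsidy: 1316 - 7P = -471.5 + 5.5P gives P* = 143, x* = 315.
With the subsidy, sellers receive Ps = Pb + 50 for each unit, where Pb is the price buyers pay.
Supply in terms of Pb becomes xs = -471.5 + 5.5(Pb + 50) = -196.5 + 5.5Pb. Setting this equal to demand: 1316 - 7Pb = -196.5 + 5.5Pb, so Pb = 121.
Sellers receive Ps = 121 + 50 = 171; x' = 1316 − 7·121 = 469.
Buyers' price falls by P* − Pb = 143 − 121 = 22; sellers' price rises by Ps − P* = 171 − 143 = 28.
So consumers capture 22/50 = 0.44 of each unit of subsidy.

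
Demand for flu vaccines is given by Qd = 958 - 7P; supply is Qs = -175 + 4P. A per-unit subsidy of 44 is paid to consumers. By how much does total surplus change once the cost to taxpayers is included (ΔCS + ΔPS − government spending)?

Net change in total surplus = -2464

Pre-subsidy: 958 - 7P = -175 + 4P gives P* = 103, Q* = 237.
With the rebate, buyers effectively pay Pb = Ps − 44, where Ps is the price sellers receive.
Demand in terms of Ps becomes Qd = 958 − 7(Ps − 44) = 1266 - 7Ps. Setting this equal to supply: 1266 - 7Ps = -175 + 4Ps, so Ps = 131.
Buyers pay Pb = 131 − 44 = 87; Q' = -175 + 4·131 = 349.
ΔCS = ½(237 + 349)(103 − 87) = 4688; ΔPS = ½(237 + 349)(131 − 103) = 8204.
Government spending = 44 × 349 = 15356.
Net change = 4688 + 8204 − 15356 = -2464. The loss equals the DWL triangle ½·44·112.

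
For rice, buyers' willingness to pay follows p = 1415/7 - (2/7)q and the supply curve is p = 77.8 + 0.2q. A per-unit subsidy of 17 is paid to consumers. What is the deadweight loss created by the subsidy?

Pre-subsidy: 1415/7 - (2/7)q = 77.8 + 0.2q gives q* = 256 and p* = 129.
With the rebate, buyers effectively pay pb = ps − 17, where ps is the price sellers receive.
On the curves, pb = 1415/7 - (2/7)q and ps = 77.8 + 0.2q; the wedge ps − pb = 17 gives 77.8 + 0.2q − (1415/7 - (2/7)q) = 17, so q' = 291.
Then pb = 1415/7 − (2/7)·291 = 119 and ps = 77.8 + 0.2·291 = 136.
The subsidy expands output by 291 − 256 = 35 past the efficient level; on those units the gap between marginal cost and willingness to pay runs from 0 up to 17.
DWL = ½ × 17 × 35 = 297.5.

Deadweight loss = 297.5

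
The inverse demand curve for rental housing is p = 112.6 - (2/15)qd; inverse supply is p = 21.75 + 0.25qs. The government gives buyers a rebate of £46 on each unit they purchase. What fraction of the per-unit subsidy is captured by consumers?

Consumer share = 8/23

Pre-subsidy: 112.6 - (2/15)q = 21.75 + 0.25q gives q* = 237 and p* = 81.
With the rebate, buyers effectively pay pb = ps − 46, where ps is the price sellers receive.
On the curves, pb = 112.6 - (2/15)q and ps = 21.75 + 0.25q; the wedge ps − pb = 46 gives 21.75 + 0.25q − (112.6 - (2/15)q) = 46, so q' = 357.
Then pb = 112.6 − (2/15)·357 = 65 and ps = 21.75 + 0.25·357 = 111.
Buyers' price falls by p* − pb = 81 − 65 = 16; sellers' price rises by ps − p* = 111 − 81 = 30.
So consumers capture 16/46 = 8/23 of each unit of subsidy.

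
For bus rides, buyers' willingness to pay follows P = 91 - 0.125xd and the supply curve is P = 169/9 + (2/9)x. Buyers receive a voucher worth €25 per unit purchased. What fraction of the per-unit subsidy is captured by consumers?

Pre-subsidy: 91 - 0.125x = 169/9 + (2/9)x gives x* = 208 and P* = 65.
With the rebate, buyers effectively pay Pb = Ps − 25, where Ps is the price sellers receive.
On the curves, Pb = 91 - 0.125x and Ps = 169/9 + (2/9)x; the wedge Ps − Pb = 25 gives 169/9 + (2/9)x − (91 - 0.125x) = 25, so x' = 280.
Then Pb = 91 − 0.125·280 = 56 and Ps = 169/9 + (2/9)·280 = 81.
Buyers' price falls by P* − Pb = 65 − 56 = 9; sellers' price rises by Ps − P* = 81 − 65 = 16.
So consumers capture 9/25 = 0.36 of each unit of subsidy.

Consumer share = 0.36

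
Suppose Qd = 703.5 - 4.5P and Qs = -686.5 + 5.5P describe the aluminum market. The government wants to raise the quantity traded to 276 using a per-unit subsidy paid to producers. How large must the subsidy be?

Required subsidy s = 80 per unit

At Q = 276, invert demand for the buyer price: Pb = (703.5 − 276)/4.5 = 95; invert supply for the seller price: Ps = (276 − (-686.5))/5.5 = 175.
The subsidy must fill the gap: s = Ps − Pb = 175 − 95 = 80.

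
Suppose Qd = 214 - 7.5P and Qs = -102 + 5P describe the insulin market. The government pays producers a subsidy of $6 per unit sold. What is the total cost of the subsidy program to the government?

Pre-subsidy: 214 - 7.5P = -102 + 5P gives P* = 25.28, Q* = 24.4.
With the subsidy, sellers receive Ps = Pb + 6 for each unit, where Pb is the price buyers pay.
Supply in terms of Pb becomes Qs = -102 + 5(Pb + 6) = -72 + 5Pb. Setting this equal to demand: 214 - 7.5Pb = -72 + 5Pb, so Pb = 22.88.
Sellers receive Ps = 22.88 + 6 = 28.88; Q' = 214 − 7.5·22.88 = 42.4.
Government outlay = subsidy × quantity = 6 × 42.4 = 254.4.

Government cost = $254.4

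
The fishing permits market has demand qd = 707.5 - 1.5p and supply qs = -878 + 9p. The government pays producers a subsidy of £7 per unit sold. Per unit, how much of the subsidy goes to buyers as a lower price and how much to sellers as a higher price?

Buyers gain £6 per unit; sellers gain £1 per unit

Pre-subsidy: 707.5 - 1.5p = -878 + 9p gives p* = 151, q* = 481.
With the subsidy, sellers receive ps = pb + 7 for each unit, where pb is the price buyers pay.
Supply in terms of pb becomes qs = -878 + 9(pb + 7) = -815 + 9pb. Setting this equal to demand: 707.5 - 1.5pb = -815 + 9pb, so pb = 145.
Sellers receive ps = 145 + 7 = 152; q' = 707.5 − 1.5·145 = 490.
Buyers' price falls by p* − pb = 151 − 145 = 6; sellers' price rises by ps − p* = 152 − 151 = 1.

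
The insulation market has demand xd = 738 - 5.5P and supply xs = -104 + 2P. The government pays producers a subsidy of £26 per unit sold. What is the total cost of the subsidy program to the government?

Pre-subsidy: 738 - 5.5P = -104 + 2P gives P* = 1684/15, x* = 1808/15.
With the subsidy, sellers receive Ps = Pb + 26 for each unit, where Pb is the price buyers pay.
Supply in terms of Pb becomes xs = -104 + 2(Pb + 26) = -52 + 2Pb. Setting this equal to demand: 738 - 5.5Pb = -52 + 2Pb, so Pb = 316/3.
Sellers receive Ps = 316/3 + 26 = 394/3; x' = 738 − 5.5·(316/3) = 476/3.
Government outlay = subsidy × quantity = 26 × 476/3 = 12376/3.

Government cost = 12376/3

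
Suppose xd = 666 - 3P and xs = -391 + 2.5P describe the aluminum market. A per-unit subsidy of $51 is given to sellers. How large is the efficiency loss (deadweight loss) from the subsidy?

Pre-subsidy: 666 - 3P = -391 + 2.5P gives P* = 2114/11, x* = 984/11.
With the subsidy, sellers receive Ps = Pb + 51 for each unit, where Pb is the price buyers pay.
Supply in terms of Pb becomes xs = -391 + 2.5(Pb + 51) = -263.5 + 2.5Pb. Setting this equal to demand: 666 - 3Pb = -263.5 + 2.5Pb, so Pb = 169.
Sellers receive Ps = 169 + 51 = 220; x' = 666 − 3·169 = 159.
The subsidy expands output by 159 − 984/11 = 765/11 past the efficient level; on those units the gap between marginal cost and willingness to pay runs from 0 up to 51.
DWL = ½ × 51 × 765/11 = 39015/22.

Deadweight loss = 39015/22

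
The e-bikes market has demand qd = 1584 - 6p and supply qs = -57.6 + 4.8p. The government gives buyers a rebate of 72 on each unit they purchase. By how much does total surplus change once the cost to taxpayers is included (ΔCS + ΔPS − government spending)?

Pre-subsidy: 1584 - 6p = -57.6 + 4.8p gives p* = 152, q* = 672.
With the rebate, buyers effectively pay pb = ps − 72, where ps is the price sellers receive.
Demand in terms of ps becomes qd = 1584 − 6(ps − 72) = 2016 - 6ps. Setting this equal to supply: 2016 - 6ps = -57.6 + 4.8ps, so ps = 192.
Buyers pay pb = 192 − 72 = 120; q' = -57.6 + 4.8·192 = 864.
ΔCS = ½(672 + 864)(152 − 120) = 24576; ΔPS = ½(672 + 864)(192 − 152) = 30720.
Government spending = 72 × 864 = 62208.
Net change = 24576 + 30720 − 62208 = -6912. The loss equals the DWL triangle ½·72·192.

Net change in total surplus = -6912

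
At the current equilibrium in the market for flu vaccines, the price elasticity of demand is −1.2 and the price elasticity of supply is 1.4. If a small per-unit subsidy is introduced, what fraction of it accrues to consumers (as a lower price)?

Consumer share = 7/13

For a small subsidy around the equilibrium, the benefit split depends on the relative slopes, which at a point are proportional to the elasticities.
Buyer share = εs/(εs + |εd|) = 1.4/(1.4 + 1.2) = 7/13; seller share = |εd|/(εs + |εd|) = 6/13.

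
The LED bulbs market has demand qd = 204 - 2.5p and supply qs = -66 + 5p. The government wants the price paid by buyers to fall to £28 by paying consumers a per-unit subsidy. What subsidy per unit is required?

At a buyer price of 28, quantity demanded is 204 − 2.5·28 = 134.
Sellers supply 134 only when they receive ps with -66 + 5·ps = 134, i.e. ps = 40.
s = ps − pb = 40 − 28 = 12.

Required subsidy s = £12 per unit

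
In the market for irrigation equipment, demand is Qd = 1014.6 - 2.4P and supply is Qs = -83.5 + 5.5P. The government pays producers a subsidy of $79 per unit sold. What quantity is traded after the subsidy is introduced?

Pre-subsidy: 1014.6 - 2.4P = -83.5 + 5.5P gives P* = 139, Q* = 681.
With the subsidy, sellers receive Ps = Pb + 79 for each unit, where Pb is the price buyers pay.
Supply in terms of Pb becomes Qs = -83.5 + 5.5(Pb + 79) = 351 + 5.5Pb. Setting this equal to demand: 1014.6 - 2.4Pb = 351 + 5.5Pb, so Pb = 84.
Sellers receive Ps = 84 + 79 = 163; Q' = 1014.6 − 2.4·84 = 813.

Q' = 813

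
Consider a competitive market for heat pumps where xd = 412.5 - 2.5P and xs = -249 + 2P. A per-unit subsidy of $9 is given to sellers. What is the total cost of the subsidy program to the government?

Pre-subsidy: 412.5 - 2.5P = -249 + 2P gives P* = 147, x* = 45.
With the subsidy, sellers receive Ps = Pb + 9 for each unit, where Pb is the price buyers pay.
Supply in terms of Pb becomes xs = -249 + 2(Pb + 9) = -231 + 2Pb. Setting this equal to demand: 412.5 - 2.5Pb = -231 + 2Pb, so Pb = 143.
Sellers receive Ps = 143 + 9 = 152; x' = 412.5 − 2.5·143 = 55.
Government outlay = subsidy × quantity = 9 × 55 = 495.

Government cost = $495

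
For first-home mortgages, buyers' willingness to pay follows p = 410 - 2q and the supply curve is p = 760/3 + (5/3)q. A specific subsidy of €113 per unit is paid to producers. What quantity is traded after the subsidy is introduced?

q' = 809/11

Pre-subsidy: 410 - 2q = 760/3 + (5/3)q gives q* = 470/11 and p* = 3570/11.
With the subsidy, sellers receive ps = pb + 113 for each unit, where pb is the price buyers pay.
On the curves, pb = 410 - 2q and ps = 760/3 + (5/3)q; the wedge ps − pb = 113 gives 760/3 + (5/3)q − (410 - 2q) = 113, so q' = 809/11.
Then pb = 410 − 2·(809/11) = 2892/11 and ps = 760/3 + (5/3)·(809/11) = 4135/11.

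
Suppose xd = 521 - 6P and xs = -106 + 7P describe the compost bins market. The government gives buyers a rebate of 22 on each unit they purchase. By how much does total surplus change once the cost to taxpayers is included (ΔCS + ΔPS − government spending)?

Pre-subsidy: 521 - 6P = -106 + 7P gives P* = 627/13, x* = 3011/13.
With the rebate, buyers effectively pay Pb = Ps − 22, where Ps is the price sellers receive.
Demand in terms of Ps becomes xd = 521 − 6(Ps − 22) = 653 - 6Ps. Setting this equal to supply: 653 - 6Ps = -106 + 7Ps, so Ps = 759/13.
Buyers pay Pb = 759/13 − 22 = 473/13; x' = -106 + 7·(759/13) = 3935/13.
ΔCS = ½(3011/13 + 3935/13)(627/13 − 473/13) = 534842/169; ΔPS = ½(3011/13 + 3935/13)(759/13 − 627/13) = 458436/169.
Government spending = 22 × 3935/13 = 86570/13.
Net change = 534842/169 + 458436/169 − 86570/13 = -10164/13. The loss equals the DWL triangle ½·22·924/13.

Net change in total surplus = -10164/13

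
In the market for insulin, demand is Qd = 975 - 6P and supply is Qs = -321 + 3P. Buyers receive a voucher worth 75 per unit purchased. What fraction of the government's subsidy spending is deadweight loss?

DWL / government spending = 25/87

Pre-subsidy: 975 - 6P = -321 + 3P gives P* = 144, Q* = 111.
With the rebate, buyers effectively pay Pb = Ps − 75, where Ps is the price sellers receive.
Demand in terms of Ps becomes Qd = 975 − 6(Ps − 75) = 1425 - 6Ps. Setting this equal to supply: 1425 - 6Ps = -321 + 3Ps, so Ps = 194.
Buyers pay Pb = 194 − 75 = 119; Q' = -321 + 3·194 = 261.
ΔCS = ½(111 + 261)(144 − 119) = 4650; ΔPS = ½(111 + 261)(194 − 144) = 9300.
Government spending = 75 × 261 = 19575.
DWL = ½ × 75 × (261 − 111) = 5625; fraction = 5625 / 19575 = 25/87.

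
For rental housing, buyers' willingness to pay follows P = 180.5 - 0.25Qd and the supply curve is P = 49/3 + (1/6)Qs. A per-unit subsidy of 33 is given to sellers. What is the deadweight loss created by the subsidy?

Pre-subsidy: 180.5 - 0.25Q = 49/3 + (1/6)Q gives Q* = 394 and P* = 82.
With the subsidy, sellers receive Ps = Pb + 33 for each unit, where Pb is the price buyers pay.
On the curves, Pb = 180.5 - 0.25Q and Ps = 49/3 + (1/6)Q; the wedge Ps − Pb = 33 gives 49/3 + (1/6)Q − (180.5 - 0.25Q) = 33, so Q' = 473.2.
Then Pb = 180.5 − 0.25·473.2 = 62.2 and Ps = 49/3 + (1/6)·473.2 = 95.2.
The subsidy expands output by 473.2 − 394 = 79.2 past the efficient level; on those units the gap between marginal cost and willingness to pay runs from 0 up to 33.
DWL = ½ × 33 × 79.2 = 1306.8.

Deadweight loss = 1306.8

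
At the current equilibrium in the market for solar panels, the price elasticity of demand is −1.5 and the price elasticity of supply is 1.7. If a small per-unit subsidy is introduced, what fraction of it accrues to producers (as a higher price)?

For a small subsidy around the equilibrium, the benefit split depends on the relative slopes, which at a point are proportional to the elasticities.
Buyer share = εs/(εs + |εd|) = 1.7/(1.7 + 1.5) = 0.53125; seller share = |εd|/(εs + |εd|) = 0.46875.
So producers capture 0.46875 of the subsidy.

Producer share = 0.46875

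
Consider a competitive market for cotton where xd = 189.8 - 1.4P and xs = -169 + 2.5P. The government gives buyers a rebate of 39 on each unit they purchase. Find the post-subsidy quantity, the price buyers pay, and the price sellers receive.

x' = 96; buyers pay 67; sellers receive 106

Pre-subsidy: 189.8 - 1.4P = -169 + 2.5P gives P* = 92, x* = 61.
With the rebate, buyers effectively pay Pb = Ps − 39, where Ps is the price sellers receive.
Demand in terms of Ps becomes xd = 189.8 − 1.4(Ps − 39) = 244.4 - 1.4Ps. Setting this equal to supply: 244.4 - 1.4Ps = -169 + 2.5Ps, so Ps = 106.
Buyers pay Pb = 106 − 39 = 67; x' = -169 + 2.5·106 = 96.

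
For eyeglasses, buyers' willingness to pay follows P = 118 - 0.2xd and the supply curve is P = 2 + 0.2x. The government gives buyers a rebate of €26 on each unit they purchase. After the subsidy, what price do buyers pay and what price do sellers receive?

Buyers pay €47; sellers receive €73

Pre-subsidy: 118 - 0.2x = 2 + 0.2x gives x* = 290 and P* = 60.
With the rebate, buyers effectively pay Pb = Ps − 26, where Ps is the price sellers receive.
On the curves, Pb = 118 - 0.2x and Ps = 2 + 0.2x; the wedge Ps − Pb = 26 gives 2 + 0.2x − (118 - 0.2x) = 26, so x' = 355.
Then Pb = 118 − 0.2·355 = 47 and Ps = 2 + 0.2·355 = 73.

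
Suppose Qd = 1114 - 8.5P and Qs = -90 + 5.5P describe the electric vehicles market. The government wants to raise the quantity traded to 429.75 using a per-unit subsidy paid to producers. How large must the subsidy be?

Required subsidy s = 14 per unit

At Q = 429.75, invert demand for the buyer price: Pb = (1114 − 429.75)/8.5 = 80.5; invert supply for the seller price: Ps = (429.75 − (-90))/5.5 = 94.5.
The subsidy must fill the gap: s = Ps − Pb = 94.5 − 80.5 = 14.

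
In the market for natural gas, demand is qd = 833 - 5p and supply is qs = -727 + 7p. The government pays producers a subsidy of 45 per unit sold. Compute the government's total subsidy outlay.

Pre-subsidy: 833 - 5p = -727 + 7p gives p* = 130, q* = 183.
With the subsidy, sellers receive ps = pb + 45 for each unit, where pb is the price buyers pay.
Supply in terms of pb becomes qs = -727 + 7(pb + 45) = -412 + 7pb. Setting this equal to demand: 833 - 5pb = -412 + 7pb, so pb = 103.75.
Sellers receive ps = 103.75 + 45 = 148.75; q' = 833 − 5·103.75 = 314.25.
Government outlay = subsidy × quantity = 45 × 314.25 = 14141.25.

Government cost = 14141.25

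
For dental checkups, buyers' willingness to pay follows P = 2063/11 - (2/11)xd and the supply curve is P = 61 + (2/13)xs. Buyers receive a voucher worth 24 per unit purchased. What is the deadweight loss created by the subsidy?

Deadweight loss = 858

Pre-subsidy: 2063/11 - (2/11)x = 61 + (2/13)x gives x* = 377 and P* = 119.
With the rebate, buyers effectively pay Pb = Ps − 24, where Ps is the price sellers receive.
On the curves, Pb = 2063/11 - (2/11)x and Ps = 61 + (2/13)x; the wedge Ps − Pb = 24 gives 61 + (2/13)x − (2063/11 - (2/11)x) = 24, so x' = 448.5.
Then Pb = 2063/11 − (2/11)·448.5 = 106 and Ps = 61 + (2/13)·448.5 = 130.
The subsidy expands output by 448.5 − 377 = 71.5 past the efficient level; on those units the gap between marginal cost and willingness to pay runs from 0 up to 24.
DWL = ½ × 24 × 71.5 = 858.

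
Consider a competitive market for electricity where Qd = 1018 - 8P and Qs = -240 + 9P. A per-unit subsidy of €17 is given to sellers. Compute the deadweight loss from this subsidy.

Pre-subsidy: 1018 - 8P = -240 + 9P gives P* = 74, Q* = 426.
With the subsidy, sellers receive Ps = Pb + 17 for each unit, where Pb is the price buyers pay.
Supply in terms of Pb becomes Qs = -240 + 9(Pb + 17) = -87 + 9Pb. Setting this equal to demand: 1018 - 8Pb = -87 + 9Pb, so Pb = 65.
Sellers receive Ps = 65 + 17 = 82; Q' = 1018 − 8·65 = 498.
The subsidy expands output by 498 − 426 = 72 past the efficient level; on those units the gap between marginal cost and willingness to pay runs from 0 up to 17.
DWL = ½ × 17 × 72 = 612.

Deadweight loss = €612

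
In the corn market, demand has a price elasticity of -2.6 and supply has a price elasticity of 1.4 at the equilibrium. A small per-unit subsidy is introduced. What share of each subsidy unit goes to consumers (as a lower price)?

For a small subsidy around the equilibrium, the benefit split depends on the relative slopes, which at a point are proportional to the elasticities.
Buyer share = εs/(εs + |εd|) = 1.4/(1.4 + 2.6) = 0.35; seller share = |εd|/(εs + |εd|) = 0.65.

Consumer share = 0.35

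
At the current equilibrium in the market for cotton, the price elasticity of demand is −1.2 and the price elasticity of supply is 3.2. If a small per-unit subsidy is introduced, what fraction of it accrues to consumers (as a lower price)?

Consumer share = 8/11

For a small subsidy around the equilibrium, the benefit split depends on the relative slopes, which at a point are proportional to the elasticities.
Buyer share = εs/(εs + |εd|) = 3.2/(3.2 + 1.2) = 8/11; seller share = |εd|/(εs + |εd|) = 3/11.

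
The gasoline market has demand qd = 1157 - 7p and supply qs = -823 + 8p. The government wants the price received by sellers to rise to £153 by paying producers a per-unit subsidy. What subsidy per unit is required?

Required subsidy s = £45 per unit

At a seller price of 153, quantity supplied is -823 + 8·153 = 401.
Buyers absorb 401 only when they pay pb with 1157 − 7·pb = 401, i.e. pb = 108.
s = ps − pb = 153 − 108 = 45.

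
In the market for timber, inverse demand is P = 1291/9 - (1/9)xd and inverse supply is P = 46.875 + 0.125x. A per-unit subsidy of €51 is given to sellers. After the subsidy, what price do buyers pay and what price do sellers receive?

Buyers pay €74; sellers receive €125

Pre-subsidy: 1291/9 - (1/9)x = 46.875 + 0.125x gives x* = 409 and P* = 98.
With the subsidy, sellers receive Ps = Pb + 51 for each unit, where Pb is the price buyers pay.
On the curves, Pb = 1291/9 - (1/9)x and Ps = 46.875 + 0.125x; the wedge Ps − Pb = 51 gives 46.875 + 0.125x − (1291/9 - (1/9)x) = 51, so x' = 625.
Then Pb = 1291/9 − (1/9)·625 = 74 and Ps = 46.875 + 0.125·625 = 125.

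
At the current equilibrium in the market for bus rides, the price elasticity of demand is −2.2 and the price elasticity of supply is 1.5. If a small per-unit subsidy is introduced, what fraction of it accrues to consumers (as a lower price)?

For a small subsidy around the equilibrium, the benefit split depends on the relative slopes, which at a point are proportional to the elasticities.
Buyer share = εs/(εs + |εd|) = 1.5/(1.5 + 2.2) = 15/37; seller share = |εd|/(εs + |εd|) = 22/37.

Consumer share = 15/37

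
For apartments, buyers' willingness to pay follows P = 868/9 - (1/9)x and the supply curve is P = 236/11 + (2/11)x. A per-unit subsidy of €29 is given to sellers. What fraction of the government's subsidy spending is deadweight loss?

Pre-subsidy: 868/9 - (1/9)x = 236/11 + (2/11)x gives x* = 256 and P* = 68.
With the subsidy, sellers receive Ps = Pb + 29 for each unit, where Pb is the price buyers pay.
On the curves, Pb = 868/9 - (1/9)x and Ps = 236/11 + (2/11)x; the wedge Ps − Pb = 29 gives 236/11 + (2/11)x − (868/9 - (1/9)x) = 29, so x' = 355.
Then Pb = 868/9 − (1/9)·355 = 57 and Ps = 236/11 + (2/11)·355 = 86.
ΔCS = ½(256 + 355)(68 − 57) = 3360.5; ΔPS = ½(256 + 355)(86 − 68) = 5499.
Government spending = 29 × 355 = 10295.
DWL = ½ × 29 × (355 − 256) = 1435.5; fraction = 1435.5 / 10295 = 99/710.

DWL / government spending = 99/710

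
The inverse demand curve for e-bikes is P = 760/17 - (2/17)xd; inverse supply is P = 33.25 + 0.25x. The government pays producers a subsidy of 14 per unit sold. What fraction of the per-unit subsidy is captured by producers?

Producer share = 0.68

Pre-subsidy: 760/17 - (2/17)x = 33.25 + 0.25x gives x* = 31.16 and P* = 41.04.
With the subsidy, sellers receive Ps = Pb + 14 for each unit, where Pb is the price buyers pay.
On the curves, Pb = 760/17 - (2/17)x and Ps = 33.25 + 0.25x; the wedge Ps − Pb = 14 gives 33.25 + 0.25x − (760/17 - (2/17)x) = 14, so x' = 69.24.
Then Pb = 760/17 − (2/17)·69.24 = 36.56 and Ps = 33.25 + 0.25·69.24 = 50.56.
Buyers' price falls by P* − Pb = 41.04 − 36.56 = 4.48; sellers' price rises by Ps − P* = 50.56 − 41.04 = 9.52.
So producers capture 9.52/14 = 0.68 of each unit of subsidy.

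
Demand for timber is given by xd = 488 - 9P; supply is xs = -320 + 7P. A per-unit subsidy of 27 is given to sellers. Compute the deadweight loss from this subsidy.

Deadweight loss = 1435.21875

Pre-subsidy: 488 - 9P = -320 + 7P gives P* = 50.5, x* = 33.5.
With the subsidy, sellers receive Ps = Pb + 27 for each unit, where Pb is the price buyers pay.
Supply in terms of Pb becomes xs = -320 + 7(Pb + 27) = -131 + 7Pb. Setting this equal to demand: 488 - 9Pb = -131 + 7Pb, so Pb = 38.6875.
Sellers receive Ps = 38.6875 + 27 = 65.6875; x' = 488 − 9·38.6875 = 139.8125.
The subsidy expands output by 139.8125 − 33.5 = 106.3125 past the efficient level; on those units the gap between marginal cost and willingness to pay runs from 0 up to 27.
DWL = ½ × 27 × 106.3125 = 1435.21875.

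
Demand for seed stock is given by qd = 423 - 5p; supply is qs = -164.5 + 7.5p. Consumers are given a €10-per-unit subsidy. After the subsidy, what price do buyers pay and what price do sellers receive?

Pre-subsidy: 423 - 5p = -164.5 + 7.5p gives p* = 47, q* = 188.
With the rebate, buyers effectively pay pb = ps − 10, where ps is the price sellers receive.
Demand in terms of ps becomes qd = 423 − 5(ps − 10) = 473 - 5ps. Setting this equal to supply: 473 - 5ps = -164.5 + 7.5ps, so ps = 51.
Buyers pay pb = 51 − 10 = 41; q' = -164.5 + 7.5·51 = 218.

Buyers pay €41; sellers receive €51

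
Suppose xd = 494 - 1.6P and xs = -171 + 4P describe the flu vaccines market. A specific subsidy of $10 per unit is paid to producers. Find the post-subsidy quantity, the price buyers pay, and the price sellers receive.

x' = 2208/7; buyers pay 3125/28; sellers receive 3405/28

Pre-subsidy: 494 - 1.6P = -171 + 4P gives P* = 118.75, x* = 304.
With the subsidy, sellers receive Ps = Pb + 10 for each unit, where Pb is the price buyers pay.
Supply in terms of Pb becomes xs = -171 + 4(Pb + 10) = -131 + 4Pb. Setting this equal to demand: 494 - 1.6Pb = -131 + 4Pb, so Pb = 3125/28.
Sellers receive Ps = 3125/28 + 10 = 3405/28; x' = 494 − 1.6·(3125/28) = 2208/7.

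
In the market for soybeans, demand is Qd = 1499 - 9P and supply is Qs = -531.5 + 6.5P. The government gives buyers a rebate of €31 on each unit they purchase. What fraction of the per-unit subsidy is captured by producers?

Producer share = 18/31

Pre-subsidy: 1499 - 9P = -531.5 + 6.5P gives P* = 131, Q* = 320.
With the rebate, buyers effectively pay Pb = Ps − 31, where Ps is the price sellers receive.
Demand in terms of Ps becomes Qd = 1499 − 9(Ps − 31) = 1778 - 9Ps. Setting this equal to supply: 1778 - 9Ps = -531.5 + 6.5Ps, so Ps = 149.
Buyers pay Pb = 149 − 31 = 118; Q' = -531.5 + 6.5·149 = 437.
Buyers' price falls by P* − Pb = 131 − 118 = 13; sellers' price rises by Ps − P* = 149 − 131 = 18.
So producers capture 18/31 = 18/31 of each unit of subsidy.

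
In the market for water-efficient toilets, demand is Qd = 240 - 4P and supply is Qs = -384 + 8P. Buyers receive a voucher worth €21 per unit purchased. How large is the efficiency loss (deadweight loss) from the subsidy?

Deadweight loss = €588

Pre-subsidy: 240 - 4P = -384 + 8P gives P* = 52, Q* = 32.
With the rebate, buyers effectively pay Pb = Ps − 21, where Ps is the price sellers receive.
Demand in terms of Ps becomes Qd = 240 − 4(Ps − 21) = 324 - 4Ps. Setting this equal to supply: 324 - 4Ps = -384 + 8Ps, so Ps = 59.
Buyers pay Pb = 59 − 21 = 38; Q' = -384 + 8·59 = 88.
The subsidy expands output by 88 − 32 = 56 past the efficient level; on those units the gap between marginal cost and willingness to pay runs from 0 up to 21.
DWL = ½ × 21 × 56 = 588.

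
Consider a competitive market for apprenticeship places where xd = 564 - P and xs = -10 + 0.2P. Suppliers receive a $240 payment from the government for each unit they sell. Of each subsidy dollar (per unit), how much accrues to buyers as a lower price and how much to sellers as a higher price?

Buyers gain $40 per unit; sellers gain $200 per unit

Pre-subsidy: 564 - P = -10 + 0.2P gives P* = 1435/3, x* = 257/3.
With the subsidy, sellers receive Ps = Pb + 240 for each unit, where Pb is the price buyers pay.
Supply in terms of Pb becomes xs = -10 + 0.2(Pb + 240) = 38 + 0.2Pb. Setting this equal to demand: 564 - Pb = 38 + 0.2Pb, so Pb = 1315/3.
Sellers receive Ps = 1315/3 + 240 = 2035/3; x' = 564 − 1·(1315/3) = 377/3.
Buyers' price falls by P* − Pb = 1435/3 − 1315/3 = 40; sellers' price rises by Ps − P* = 2035/3 − 1435/3 = 200.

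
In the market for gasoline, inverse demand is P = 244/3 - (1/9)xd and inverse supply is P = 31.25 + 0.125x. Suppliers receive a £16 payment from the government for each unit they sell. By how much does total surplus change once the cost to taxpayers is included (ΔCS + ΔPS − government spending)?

Net change in total surplus = -9216/17

Pre-subsidy: 244/3 - (1/9)x = 31.25 + 0.125x gives x* = 3606/17 and P* = 982/17.
With the subsidy, sellers receive Ps = Pb + 16 for each unit, where Pb is the price buyers pay.
On the curves, Pb = 244/3 - (1/9)x and Ps = 31.25 + 0.125x; the wedge Ps − Pb = 16 gives 31.25 + 0.125x − (244/3 - (1/9)x) = 16, so x' = 4758/17.
Then Pb = 244/3 − (1/9)·(4758/17) = 854/17 and Ps = 31.25 + 0.125·(4758/17) = 1126/17.
ΔCS = ½(3606/17 + 4758/17)(982/17 − 854/17) = 31488/17; ΔPS = ½(3606/17 + 4758/17)(1126/17 − 982/17) = 35424/17.
Government spending = 16 × 4758/17 = 76128/17.
Net change = 31488/17 + 35424/17 − 76128/17 = -9216/17. The loss equals the DWL triangle ½·16·1152/17.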